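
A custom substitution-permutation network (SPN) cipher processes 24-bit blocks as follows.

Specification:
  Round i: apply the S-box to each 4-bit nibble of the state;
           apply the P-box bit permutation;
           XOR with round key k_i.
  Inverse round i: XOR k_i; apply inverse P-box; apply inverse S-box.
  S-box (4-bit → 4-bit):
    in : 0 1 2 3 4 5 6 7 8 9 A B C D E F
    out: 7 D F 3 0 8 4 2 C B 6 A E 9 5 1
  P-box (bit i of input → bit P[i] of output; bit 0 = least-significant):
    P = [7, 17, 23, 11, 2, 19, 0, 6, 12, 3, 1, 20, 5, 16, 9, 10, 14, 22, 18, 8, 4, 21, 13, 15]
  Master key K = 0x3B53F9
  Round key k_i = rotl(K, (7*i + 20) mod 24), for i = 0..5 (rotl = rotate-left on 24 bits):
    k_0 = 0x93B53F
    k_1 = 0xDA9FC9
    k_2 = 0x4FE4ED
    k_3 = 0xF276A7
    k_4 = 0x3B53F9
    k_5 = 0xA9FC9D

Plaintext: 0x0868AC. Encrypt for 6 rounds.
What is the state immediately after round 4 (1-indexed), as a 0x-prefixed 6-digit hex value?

s_0 = plaintext = 0x0868AC
s_1 = Round(s_0, k_0) = 0x2D9E2C
s_2 = Round(s_1, k_1) = 0x7162BE
s_3 = Round(s_2, k_2) = 0xF3B727
s_4 = Round(s_3, k_3) = 0xB932FA
s_5 = Round(s_4, k_4) = 0xC882D7
s_6 = Round(s_5, k_5) = 0x9F4BD3

0xB932FA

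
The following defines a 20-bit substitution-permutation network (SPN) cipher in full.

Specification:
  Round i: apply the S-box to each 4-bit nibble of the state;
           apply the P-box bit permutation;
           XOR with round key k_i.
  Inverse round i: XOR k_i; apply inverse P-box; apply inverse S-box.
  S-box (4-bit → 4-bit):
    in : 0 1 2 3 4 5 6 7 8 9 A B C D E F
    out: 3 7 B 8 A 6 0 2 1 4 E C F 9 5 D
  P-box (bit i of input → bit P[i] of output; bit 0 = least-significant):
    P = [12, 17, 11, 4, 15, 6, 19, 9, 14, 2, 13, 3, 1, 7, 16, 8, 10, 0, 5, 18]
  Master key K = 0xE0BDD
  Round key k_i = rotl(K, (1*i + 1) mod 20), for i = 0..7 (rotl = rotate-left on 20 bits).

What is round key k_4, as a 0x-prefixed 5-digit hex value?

K = 0xE0BDD
k_0 = rotl(K, (1*0+1) mod 20) = rotl(K, 1) = 0xC17BB
k_1 = rotl(K, (1*1+1) mod 20) = rotl(K, 2) = 0x82F77
k_2 = rotl(K, (1*2+1) mod 20) = rotl(K, 3) = 0x05EEF
k_3 = rotl(K, (1*3+1) mod 20) = rotl(K, 4) = 0x0BDDE
k_4 = rotl(K, (1*4+1) mod 20) = rotl(K, 5) = 0x17BBC

0x17BBC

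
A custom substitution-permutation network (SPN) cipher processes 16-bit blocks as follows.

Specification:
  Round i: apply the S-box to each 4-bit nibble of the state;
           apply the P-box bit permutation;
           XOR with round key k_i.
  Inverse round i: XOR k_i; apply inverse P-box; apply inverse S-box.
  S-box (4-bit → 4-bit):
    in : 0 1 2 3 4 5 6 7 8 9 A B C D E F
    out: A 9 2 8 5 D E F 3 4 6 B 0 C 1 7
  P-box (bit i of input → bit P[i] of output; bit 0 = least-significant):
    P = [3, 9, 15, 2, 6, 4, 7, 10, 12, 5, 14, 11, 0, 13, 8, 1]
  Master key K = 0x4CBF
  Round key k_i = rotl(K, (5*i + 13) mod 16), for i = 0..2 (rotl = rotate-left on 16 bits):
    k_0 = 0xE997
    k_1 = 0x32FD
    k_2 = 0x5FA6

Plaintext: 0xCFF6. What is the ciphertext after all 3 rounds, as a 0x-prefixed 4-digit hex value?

s_0 = plaintext = 0xCFF6
s_1 = Round(s_0, k_0) = 0x3B63
s_2 = Round(s_1, k_1) = 0x2E4B
s_3 = Round(s_2, k_2) = 0x6D6A

0x6D6A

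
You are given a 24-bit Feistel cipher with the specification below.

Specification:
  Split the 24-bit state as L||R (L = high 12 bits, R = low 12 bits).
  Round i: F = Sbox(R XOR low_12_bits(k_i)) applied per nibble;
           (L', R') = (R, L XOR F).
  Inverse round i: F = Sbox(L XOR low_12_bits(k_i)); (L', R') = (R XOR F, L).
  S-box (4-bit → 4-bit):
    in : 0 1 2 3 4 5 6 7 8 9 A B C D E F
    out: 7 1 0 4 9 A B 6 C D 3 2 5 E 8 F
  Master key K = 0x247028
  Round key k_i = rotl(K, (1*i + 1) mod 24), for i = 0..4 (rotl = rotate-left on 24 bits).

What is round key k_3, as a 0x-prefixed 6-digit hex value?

0x470282

K = 0x247028
k_0 = rotl(K, (1*0+1) mod 24) = rotl(K, 1) = 0x48E050
k_1 = rotl(K, (1*1+1) mod 24) = rotl(K, 2) = 0x91C0A0
k_2 = rotl(K, (1*2+1) mod 24) = rotl(K, 3) = 0x238141
k_3 = rotl(K, (1*3+1) mod 24) = rotl(K, 4) = 0x470282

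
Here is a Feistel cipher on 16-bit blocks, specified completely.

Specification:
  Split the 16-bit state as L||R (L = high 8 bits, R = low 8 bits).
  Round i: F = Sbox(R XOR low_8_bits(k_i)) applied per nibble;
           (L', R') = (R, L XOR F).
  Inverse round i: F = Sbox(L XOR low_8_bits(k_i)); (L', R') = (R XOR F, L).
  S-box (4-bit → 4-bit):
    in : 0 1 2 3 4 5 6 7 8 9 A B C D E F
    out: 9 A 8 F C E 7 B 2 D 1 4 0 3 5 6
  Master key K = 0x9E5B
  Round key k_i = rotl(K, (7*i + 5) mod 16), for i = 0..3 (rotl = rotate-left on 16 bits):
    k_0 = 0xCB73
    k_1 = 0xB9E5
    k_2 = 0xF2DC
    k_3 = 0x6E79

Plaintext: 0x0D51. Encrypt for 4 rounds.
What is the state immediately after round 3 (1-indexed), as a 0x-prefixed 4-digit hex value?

0x28E9

s_0 = plaintext = 0x0D51
s_1 = Round(s_0, k_0) = 0x5185
s_2 = Round(s_1, k_1) = 0x8528
s_3 = Round(s_2, k_2) = 0x28E9
s_4 = Round(s_3, k_3) = 0xE9F1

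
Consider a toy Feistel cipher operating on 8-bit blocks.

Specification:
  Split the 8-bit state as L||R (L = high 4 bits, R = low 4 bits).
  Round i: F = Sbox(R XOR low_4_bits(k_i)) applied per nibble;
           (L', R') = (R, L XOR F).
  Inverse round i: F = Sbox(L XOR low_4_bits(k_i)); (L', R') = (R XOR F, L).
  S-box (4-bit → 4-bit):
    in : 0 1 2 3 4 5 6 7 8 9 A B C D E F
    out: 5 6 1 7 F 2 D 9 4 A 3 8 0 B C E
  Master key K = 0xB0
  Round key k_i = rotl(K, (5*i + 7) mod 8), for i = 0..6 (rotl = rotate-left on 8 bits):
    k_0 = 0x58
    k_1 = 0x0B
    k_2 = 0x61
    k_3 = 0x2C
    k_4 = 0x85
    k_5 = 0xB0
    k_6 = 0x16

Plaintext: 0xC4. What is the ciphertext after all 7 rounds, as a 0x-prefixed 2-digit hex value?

0x1E

s_0 = plaintext = 0xC4
s_1 = Round(s_0, k_0) = 0x4C
s_2 = Round(s_1, k_1) = 0xCD
s_3 = Round(s_2, k_2) = 0xDC
s_4 = Round(s_3, k_3) = 0xC8
s_5 = Round(s_4, k_4) = 0x87
s_6 = Round(s_5, k_5) = 0x71
s_7 = Round(s_6, k_6) = 0x1E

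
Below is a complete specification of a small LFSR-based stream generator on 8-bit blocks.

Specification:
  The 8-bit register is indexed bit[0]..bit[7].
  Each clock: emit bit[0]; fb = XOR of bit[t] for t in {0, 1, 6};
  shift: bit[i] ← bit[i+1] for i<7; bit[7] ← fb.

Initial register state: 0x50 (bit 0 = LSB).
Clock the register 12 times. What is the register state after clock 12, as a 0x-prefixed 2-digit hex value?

0x8C

reg_0 = 0x50
clock 1: out=0, reg = 0xA8
clock 2: out=0, reg = 0x54
clock 3: out=0, reg = 0xAA
clock 4: out=0, reg = 0xD5
clock 5: out=1, reg = 0x6A
clock 6: out=0, reg = 0x35
clock 7: out=1, reg = 0x9A
clock 8: out=0, reg = 0xCD
clock 9: out=1, reg = 0x66
clock 10: out=0, reg = 0x33
clock 11: out=1, reg = 0x19
clock 12: out=1, reg = 0x8C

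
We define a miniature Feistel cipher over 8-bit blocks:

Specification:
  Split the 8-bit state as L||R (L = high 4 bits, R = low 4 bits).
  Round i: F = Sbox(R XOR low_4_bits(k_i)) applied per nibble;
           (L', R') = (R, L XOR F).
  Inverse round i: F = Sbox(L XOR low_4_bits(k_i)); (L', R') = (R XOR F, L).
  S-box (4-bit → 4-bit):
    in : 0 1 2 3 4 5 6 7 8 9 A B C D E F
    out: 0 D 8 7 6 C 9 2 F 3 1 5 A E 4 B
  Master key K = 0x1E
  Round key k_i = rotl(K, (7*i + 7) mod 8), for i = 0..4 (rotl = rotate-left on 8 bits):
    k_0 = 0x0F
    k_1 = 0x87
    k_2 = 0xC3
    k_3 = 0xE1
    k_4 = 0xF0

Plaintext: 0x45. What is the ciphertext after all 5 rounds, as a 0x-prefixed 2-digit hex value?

0xDF

s_0 = plaintext = 0x45
s_1 = Round(s_0, k_0) = 0x55
s_2 = Round(s_1, k_1) = 0x5D
s_3 = Round(s_2, k_2) = 0xD1
s_4 = Round(s_3, k_3) = 0x1D
s_5 = Round(s_4, k_4) = 0xDF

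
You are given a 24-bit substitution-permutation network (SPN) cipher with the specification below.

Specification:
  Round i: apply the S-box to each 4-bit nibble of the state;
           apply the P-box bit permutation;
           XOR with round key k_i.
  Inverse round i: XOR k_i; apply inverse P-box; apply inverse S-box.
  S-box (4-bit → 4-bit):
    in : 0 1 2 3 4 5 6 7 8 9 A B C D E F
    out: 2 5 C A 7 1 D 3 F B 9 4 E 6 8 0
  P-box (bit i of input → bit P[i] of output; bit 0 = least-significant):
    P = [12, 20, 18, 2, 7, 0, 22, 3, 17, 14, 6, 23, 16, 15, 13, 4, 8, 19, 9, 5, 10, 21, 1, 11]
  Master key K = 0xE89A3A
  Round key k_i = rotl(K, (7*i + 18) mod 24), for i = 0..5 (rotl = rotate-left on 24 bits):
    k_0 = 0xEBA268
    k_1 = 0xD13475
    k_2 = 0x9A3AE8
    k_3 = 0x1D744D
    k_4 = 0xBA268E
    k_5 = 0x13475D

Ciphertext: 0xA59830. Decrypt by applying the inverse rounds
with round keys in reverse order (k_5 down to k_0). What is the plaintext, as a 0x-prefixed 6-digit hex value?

0xCF2D77

s_0 = ciphertext = 0xA59830
s_1 = InvRound(s_0, k_5) = 0x960838
s_2 = InvRound(s_1, k_4) = 0x8C2F52
s_3 = InvRound(s_2, k_3) = 0x21A339
s_4 = InvRound(s_3, k_2) = 0x379677
s_5 = InvRound(s_4, k_1) = 0xDBDABB
s_6 = InvRound(s_5, k_0) = 0xCF2D77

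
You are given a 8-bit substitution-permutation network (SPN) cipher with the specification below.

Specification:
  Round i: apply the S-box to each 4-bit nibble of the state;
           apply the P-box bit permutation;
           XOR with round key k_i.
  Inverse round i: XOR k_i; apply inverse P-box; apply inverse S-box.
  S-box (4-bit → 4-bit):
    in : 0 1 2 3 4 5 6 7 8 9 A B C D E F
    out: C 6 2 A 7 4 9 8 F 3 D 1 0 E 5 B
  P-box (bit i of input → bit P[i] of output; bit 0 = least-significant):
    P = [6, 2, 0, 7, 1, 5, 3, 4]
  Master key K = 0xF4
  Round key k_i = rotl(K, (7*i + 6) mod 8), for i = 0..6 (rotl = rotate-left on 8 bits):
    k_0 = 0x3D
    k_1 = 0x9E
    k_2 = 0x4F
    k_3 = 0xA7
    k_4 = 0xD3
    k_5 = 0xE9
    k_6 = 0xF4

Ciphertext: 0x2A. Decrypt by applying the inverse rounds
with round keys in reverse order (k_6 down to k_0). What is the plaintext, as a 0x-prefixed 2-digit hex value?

s_0 = ciphertext = 0x2A
s_1 = InvRound(s_0, k_6) = 0xAF
s_2 = InvRound(s_1, k_5) = 0xB9
s_3 = InvRound(s_2, k_4) = 0x4B
s_4 = InvRound(s_3, k_3) = 0x1F
s_5 = InvRound(s_4, k_2) = 0x7B
s_6 = InvRound(s_5, k_1) = 0x28
s_7 = InvRound(s_6, k_0) = 0x71

0x71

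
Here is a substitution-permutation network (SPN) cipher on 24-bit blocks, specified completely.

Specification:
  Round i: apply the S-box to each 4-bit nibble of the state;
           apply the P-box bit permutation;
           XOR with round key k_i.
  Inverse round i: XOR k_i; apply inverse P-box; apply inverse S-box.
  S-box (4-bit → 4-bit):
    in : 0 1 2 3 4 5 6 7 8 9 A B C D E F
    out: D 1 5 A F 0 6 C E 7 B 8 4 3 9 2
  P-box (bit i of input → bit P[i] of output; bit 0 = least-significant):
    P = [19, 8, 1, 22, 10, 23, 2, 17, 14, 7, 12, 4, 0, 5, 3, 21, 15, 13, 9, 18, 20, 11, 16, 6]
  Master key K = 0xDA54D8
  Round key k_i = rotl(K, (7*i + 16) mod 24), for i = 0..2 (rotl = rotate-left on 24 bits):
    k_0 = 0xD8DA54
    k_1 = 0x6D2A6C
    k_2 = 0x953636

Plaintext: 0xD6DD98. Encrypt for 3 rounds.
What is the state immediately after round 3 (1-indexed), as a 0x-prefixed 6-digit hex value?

s_0 = plaintext = 0xD6DD98
s_1 = Round(s_0, k_0) = 0x08B5F3
s_2 = Round(s_1, k_1) = 0x98092C
s_3 = Round(s_2, k_2) = 0xA048B9

0xA048B9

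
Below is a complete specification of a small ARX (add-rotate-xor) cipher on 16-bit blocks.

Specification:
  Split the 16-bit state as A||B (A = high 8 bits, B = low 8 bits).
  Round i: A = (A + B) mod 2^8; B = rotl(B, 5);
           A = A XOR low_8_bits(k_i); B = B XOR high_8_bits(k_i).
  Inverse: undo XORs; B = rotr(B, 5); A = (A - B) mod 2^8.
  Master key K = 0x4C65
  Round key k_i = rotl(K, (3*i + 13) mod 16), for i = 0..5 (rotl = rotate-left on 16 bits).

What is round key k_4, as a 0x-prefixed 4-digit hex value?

0xCA98

K = 0x4C65
k_0 = rotl(K, (3*0+13) mod 16) = rotl(K, 13) = 0xA98C
k_1 = rotl(K, (3*1+13) mod 16) = rotl(K, 0) = 0x4C65
k_2 = rotl(K, (3*2+13) mod 16) = rotl(K, 3) = 0x632A
k_3 = rotl(K, (3*3+13) mod 16) = rotl(K, 6) = 0x1953
k_4 = rotl(K, (3*4+13) mod 16) = rotl(K, 9) = 0xCA98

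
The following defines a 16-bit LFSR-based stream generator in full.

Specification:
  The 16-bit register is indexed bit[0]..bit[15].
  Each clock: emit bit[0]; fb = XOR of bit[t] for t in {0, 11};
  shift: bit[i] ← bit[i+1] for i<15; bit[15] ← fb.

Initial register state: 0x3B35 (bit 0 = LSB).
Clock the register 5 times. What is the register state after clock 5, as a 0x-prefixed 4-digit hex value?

0x91D9

reg_0 = 0x3B35
clock 1: out=1, reg = 0x1D9A
clock 2: out=0, reg = 0x8ECD
clock 3: out=1, reg = 0x4766
clock 4: out=0, reg = 0x23B3
clock 5: out=1, reg = 0x91D9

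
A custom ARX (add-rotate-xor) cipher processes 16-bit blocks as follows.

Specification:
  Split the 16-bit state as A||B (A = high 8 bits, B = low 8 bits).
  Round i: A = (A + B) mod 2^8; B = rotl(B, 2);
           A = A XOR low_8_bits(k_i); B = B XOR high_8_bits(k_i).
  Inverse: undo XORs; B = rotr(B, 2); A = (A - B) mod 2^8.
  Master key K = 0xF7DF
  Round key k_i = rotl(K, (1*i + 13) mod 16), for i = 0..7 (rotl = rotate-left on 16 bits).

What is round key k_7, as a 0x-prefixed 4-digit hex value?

K = 0xF7DF
k_0 = rotl(K, (1*0+13) mod 16) = rotl(K, 13) = 0xFEFB
k_1 = rotl(K, (1*1+13) mod 16) = rotl(K, 14) = 0xFDF7
k_2 = rotl(K, (1*2+13) mod 16) = rotl(K, 15) = 0xFBEF
k_3 = rotl(K, (1*3+13) mod 16) = rotl(K, 0) = 0xF7DF
k_4 = rotl(K, (1*4+13) mod 16) = rotl(K, 1) = 0xEFBF
k_5 = rotl(K, (1*5+13) mod 16) = rotl(K, 2) = 0xDF7F
k_6 = rotl(K, (1*6+13) mod 16) = rotl(K, 3) = 0xBEFF
k_7 = rotl(K, (1*7+13) mod 16) = rotl(K, 4) = 0x7DFF

0x7DFF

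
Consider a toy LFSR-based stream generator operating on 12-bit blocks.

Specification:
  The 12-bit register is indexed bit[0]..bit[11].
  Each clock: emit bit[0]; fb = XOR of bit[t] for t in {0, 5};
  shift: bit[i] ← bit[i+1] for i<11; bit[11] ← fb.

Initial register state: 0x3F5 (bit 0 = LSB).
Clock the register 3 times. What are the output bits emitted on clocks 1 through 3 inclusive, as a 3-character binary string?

101

reg_0 = 0x3F5
clock 1: out=1, reg = 0x1FA
clock 2: out=0, reg = 0x8FD
clock 3: out=1, reg = 0x47E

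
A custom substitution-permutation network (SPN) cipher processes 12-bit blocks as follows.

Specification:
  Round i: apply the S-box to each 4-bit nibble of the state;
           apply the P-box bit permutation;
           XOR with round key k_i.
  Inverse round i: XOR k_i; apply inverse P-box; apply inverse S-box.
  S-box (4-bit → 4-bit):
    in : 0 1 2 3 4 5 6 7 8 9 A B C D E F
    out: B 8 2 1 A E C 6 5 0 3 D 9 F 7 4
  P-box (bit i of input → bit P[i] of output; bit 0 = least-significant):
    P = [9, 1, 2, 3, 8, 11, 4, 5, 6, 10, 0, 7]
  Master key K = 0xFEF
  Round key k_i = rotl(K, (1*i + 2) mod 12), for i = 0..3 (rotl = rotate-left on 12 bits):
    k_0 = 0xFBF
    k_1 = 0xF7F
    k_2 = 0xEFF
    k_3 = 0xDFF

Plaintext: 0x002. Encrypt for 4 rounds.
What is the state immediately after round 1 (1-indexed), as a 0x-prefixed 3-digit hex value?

0x25D

s_0 = plaintext = 0x002
s_1 = Round(s_0, k_0) = 0x25D
s_2 = Round(s_1, k_1) = 0x141
s_3 = Round(s_2, k_2) = 0x657
s_4 = Round(s_3, k_3) = 0x548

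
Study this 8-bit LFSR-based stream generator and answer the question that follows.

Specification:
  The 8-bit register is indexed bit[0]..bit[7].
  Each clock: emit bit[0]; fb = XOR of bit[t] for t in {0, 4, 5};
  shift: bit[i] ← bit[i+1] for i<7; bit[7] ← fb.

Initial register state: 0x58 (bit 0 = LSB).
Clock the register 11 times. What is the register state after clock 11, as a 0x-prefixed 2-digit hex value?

reg_0 = 0x58
clock 1: out=0, reg = 0xAC
clock 2: out=0, reg = 0xD6
clock 3: out=0, reg = 0xEB
clock 4: out=1, reg = 0x75
clock 5: out=1, reg = 0xBA
clock 6: out=0, reg = 0x5D
clock 7: out=1, reg = 0x2E
clock 8: out=0, reg = 0x97
clock 9: out=1, reg = 0x4B
clock 10: out=1, reg = 0xA5
clock 11: out=1, reg = 0x52

0x52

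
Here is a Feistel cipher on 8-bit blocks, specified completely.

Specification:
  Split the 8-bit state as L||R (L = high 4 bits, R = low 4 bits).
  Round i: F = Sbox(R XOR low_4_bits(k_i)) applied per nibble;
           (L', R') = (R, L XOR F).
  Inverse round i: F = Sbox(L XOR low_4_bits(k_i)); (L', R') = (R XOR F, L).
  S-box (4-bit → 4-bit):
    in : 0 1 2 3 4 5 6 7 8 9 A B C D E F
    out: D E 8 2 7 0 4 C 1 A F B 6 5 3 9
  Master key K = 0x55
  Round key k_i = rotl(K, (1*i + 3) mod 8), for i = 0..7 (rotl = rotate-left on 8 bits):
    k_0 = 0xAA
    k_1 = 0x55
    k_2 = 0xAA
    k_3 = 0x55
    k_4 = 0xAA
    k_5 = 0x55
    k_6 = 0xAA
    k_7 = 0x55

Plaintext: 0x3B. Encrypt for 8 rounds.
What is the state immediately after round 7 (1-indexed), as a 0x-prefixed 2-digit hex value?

s_0 = plaintext = 0x3B
s_1 = Round(s_0, k_0) = 0xBD
s_2 = Round(s_1, k_1) = 0xDA
s_3 = Round(s_2, k_2) = 0xA0
s_4 = Round(s_3, k_3) = 0x0A
s_5 = Round(s_4, k_4) = 0xAD
s_6 = Round(s_5, k_5) = 0xDB
s_7 = Round(s_6, k_6) = 0xB3
s_8 = Round(s_7, k_7) = 0x3F

0xB3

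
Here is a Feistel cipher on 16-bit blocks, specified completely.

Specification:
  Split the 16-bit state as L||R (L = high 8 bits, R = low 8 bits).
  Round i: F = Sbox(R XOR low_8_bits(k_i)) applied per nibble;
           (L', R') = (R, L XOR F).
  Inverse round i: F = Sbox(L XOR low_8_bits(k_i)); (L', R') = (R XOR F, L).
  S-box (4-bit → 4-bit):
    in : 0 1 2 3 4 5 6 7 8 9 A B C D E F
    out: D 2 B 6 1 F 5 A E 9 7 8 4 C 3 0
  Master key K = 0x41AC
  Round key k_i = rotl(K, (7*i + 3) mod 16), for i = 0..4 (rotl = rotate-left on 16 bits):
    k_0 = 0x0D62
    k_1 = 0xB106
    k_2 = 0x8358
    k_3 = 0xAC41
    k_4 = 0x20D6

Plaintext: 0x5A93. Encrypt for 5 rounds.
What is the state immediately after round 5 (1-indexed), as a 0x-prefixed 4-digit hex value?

s_0 = plaintext = 0x5A93
s_1 = Round(s_0, k_0) = 0x9358
s_2 = Round(s_1, k_1) = 0x5860
s_3 = Round(s_2, k_2) = 0x6036
s_4 = Round(s_3, k_3) = 0x36CA
s_5 = Round(s_4, k_4) = 0xCA12

0xCA12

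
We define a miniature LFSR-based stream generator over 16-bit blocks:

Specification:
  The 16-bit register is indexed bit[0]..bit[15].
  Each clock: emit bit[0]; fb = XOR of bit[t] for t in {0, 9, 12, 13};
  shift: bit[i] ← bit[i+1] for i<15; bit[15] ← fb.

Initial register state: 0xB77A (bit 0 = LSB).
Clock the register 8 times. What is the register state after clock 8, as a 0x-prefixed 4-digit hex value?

reg_0 = 0xB77A
clock 1: out=0, reg = 0xDBBD
clock 2: out=1, reg = 0xEDDE
clock 3: out=0, reg = 0xF6EF
clock 4: out=1, reg = 0x7B77
clock 5: out=1, reg = 0x3DBB
clock 6: out=1, reg = 0x9EDD
clock 7: out=1, reg = 0xCF6E
clock 8: out=0, reg = 0xE7B7

0xE7B7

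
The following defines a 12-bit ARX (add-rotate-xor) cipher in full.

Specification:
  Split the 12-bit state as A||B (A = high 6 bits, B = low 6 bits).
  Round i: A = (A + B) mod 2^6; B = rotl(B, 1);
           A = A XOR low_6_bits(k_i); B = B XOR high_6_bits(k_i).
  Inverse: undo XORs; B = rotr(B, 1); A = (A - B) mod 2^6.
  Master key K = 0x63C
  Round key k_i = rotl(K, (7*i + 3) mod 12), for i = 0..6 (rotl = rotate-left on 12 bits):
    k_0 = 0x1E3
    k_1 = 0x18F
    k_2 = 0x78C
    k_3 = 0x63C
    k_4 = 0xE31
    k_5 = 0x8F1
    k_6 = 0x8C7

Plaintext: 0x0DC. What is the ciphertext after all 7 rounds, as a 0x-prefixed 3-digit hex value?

s_0 = plaintext = 0x0DC
s_1 = Round(s_0, k_0) = 0xF3F
s_2 = Round(s_1, k_1) = 0xD39
s_3 = Round(s_2, k_2) = 0x86D
s_4 = Round(s_3, k_3) = 0xC83
s_5 = Round(s_4, k_4) = 0x13E
s_6 = Round(s_5, k_5) = 0xCDE
s_7 = Round(s_6, k_6) = 0x59F

0x59F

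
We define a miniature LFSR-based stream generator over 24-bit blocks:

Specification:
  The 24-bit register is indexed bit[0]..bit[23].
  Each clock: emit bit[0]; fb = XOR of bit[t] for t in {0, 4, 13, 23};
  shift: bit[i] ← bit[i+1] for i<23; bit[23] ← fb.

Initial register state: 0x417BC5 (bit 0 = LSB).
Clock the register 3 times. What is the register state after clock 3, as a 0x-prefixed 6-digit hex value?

reg_0 = 0x417BC5
clock 1: out=1, reg = 0x20BDE2
clock 2: out=0, reg = 0x905EF1
clock 3: out=1, reg = 0xC82F78

0xC82F78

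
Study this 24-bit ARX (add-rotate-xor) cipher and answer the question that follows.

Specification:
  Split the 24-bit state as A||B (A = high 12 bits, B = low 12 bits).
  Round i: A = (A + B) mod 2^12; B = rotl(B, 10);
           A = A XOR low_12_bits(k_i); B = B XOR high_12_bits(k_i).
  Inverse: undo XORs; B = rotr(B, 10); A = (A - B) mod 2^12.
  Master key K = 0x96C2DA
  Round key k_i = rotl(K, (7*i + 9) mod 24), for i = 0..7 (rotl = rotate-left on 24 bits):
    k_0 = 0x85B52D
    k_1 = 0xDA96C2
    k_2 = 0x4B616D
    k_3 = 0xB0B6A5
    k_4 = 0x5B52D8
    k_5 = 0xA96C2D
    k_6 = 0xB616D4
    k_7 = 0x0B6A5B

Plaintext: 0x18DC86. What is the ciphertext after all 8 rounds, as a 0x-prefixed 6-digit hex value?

s_0 = plaintext = 0x18DC86
s_1 = Round(s_0, k_0) = 0xB3E37A
s_2 = Round(s_1, k_1) = 0x87A577
s_3 = Round(s_2, k_2) = 0xC9C9EB
s_4 = Round(s_3, k_3) = 0x022571
s_5 = Round(s_4, k_4) = 0x74B0E9
s_6 = Round(s_5, k_5) = 0x419EAC
s_7 = Round(s_6, k_6) = 0x4118CA
s_8 = Round(s_7, k_7) = 0x680A84

0x680A84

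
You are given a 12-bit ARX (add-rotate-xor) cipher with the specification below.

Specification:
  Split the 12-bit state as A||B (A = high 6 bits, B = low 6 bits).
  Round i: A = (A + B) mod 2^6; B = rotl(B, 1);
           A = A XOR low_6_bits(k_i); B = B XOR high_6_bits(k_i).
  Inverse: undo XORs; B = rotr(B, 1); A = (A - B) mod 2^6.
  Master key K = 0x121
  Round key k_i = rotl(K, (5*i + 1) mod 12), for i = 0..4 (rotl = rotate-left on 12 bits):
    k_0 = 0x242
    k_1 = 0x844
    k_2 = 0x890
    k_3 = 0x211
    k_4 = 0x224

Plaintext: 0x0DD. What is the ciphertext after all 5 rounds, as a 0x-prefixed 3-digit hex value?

s_0 = plaintext = 0x0DD
s_1 = Round(s_0, k_0) = 0x8B3
s_2 = Round(s_1, k_1) = 0x446
s_3 = Round(s_2, k_2) = 0x1EE
s_4 = Round(s_3, k_3) = 0x915
s_5 = Round(s_4, k_4) = 0x762

0x762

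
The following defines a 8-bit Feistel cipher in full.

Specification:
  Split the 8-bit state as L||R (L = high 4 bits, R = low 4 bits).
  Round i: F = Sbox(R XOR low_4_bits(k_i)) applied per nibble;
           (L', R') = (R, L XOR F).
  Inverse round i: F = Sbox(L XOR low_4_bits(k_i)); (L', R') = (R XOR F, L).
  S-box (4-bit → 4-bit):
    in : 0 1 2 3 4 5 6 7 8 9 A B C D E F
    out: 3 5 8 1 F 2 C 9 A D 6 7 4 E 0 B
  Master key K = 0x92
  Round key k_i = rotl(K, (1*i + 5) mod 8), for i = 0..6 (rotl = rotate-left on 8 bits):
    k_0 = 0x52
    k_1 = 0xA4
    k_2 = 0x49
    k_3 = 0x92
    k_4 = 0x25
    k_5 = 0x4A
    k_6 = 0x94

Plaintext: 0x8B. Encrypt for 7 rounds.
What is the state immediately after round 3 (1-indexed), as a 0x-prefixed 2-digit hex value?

0xEC

s_0 = plaintext = 0x8B
s_1 = Round(s_0, k_0) = 0xB5
s_2 = Round(s_1, k_1) = 0x5E
s_3 = Round(s_2, k_2) = 0xEC
s_4 = Round(s_3, k_3) = 0xCE
s_5 = Round(s_4, k_4) = 0xEB
s_6 = Round(s_5, k_5) = 0xBB
s_7 = Round(s_6, k_6) = 0xB0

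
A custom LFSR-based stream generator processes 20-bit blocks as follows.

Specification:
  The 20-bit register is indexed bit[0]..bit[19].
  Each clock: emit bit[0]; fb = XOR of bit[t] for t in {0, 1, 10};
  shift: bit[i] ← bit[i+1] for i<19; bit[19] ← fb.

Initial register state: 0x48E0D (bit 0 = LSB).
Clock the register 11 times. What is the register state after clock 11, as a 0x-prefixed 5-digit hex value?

0x05091

reg_0 = 0x48E0D
clock 1: out=1, reg = 0x24706
clock 2: out=0, reg = 0x12383
clock 3: out=1, reg = 0x091C1
clock 4: out=1, reg = 0x848E0
clock 5: out=0, reg = 0x42470
clock 6: out=0, reg = 0xA1238
clock 7: out=0, reg = 0x5091C
clock 8: out=0, reg = 0x2848E
clock 9: out=0, reg = 0x14247
clock 10: out=1, reg = 0x0A123
clock 11: out=1, reg = 0x05091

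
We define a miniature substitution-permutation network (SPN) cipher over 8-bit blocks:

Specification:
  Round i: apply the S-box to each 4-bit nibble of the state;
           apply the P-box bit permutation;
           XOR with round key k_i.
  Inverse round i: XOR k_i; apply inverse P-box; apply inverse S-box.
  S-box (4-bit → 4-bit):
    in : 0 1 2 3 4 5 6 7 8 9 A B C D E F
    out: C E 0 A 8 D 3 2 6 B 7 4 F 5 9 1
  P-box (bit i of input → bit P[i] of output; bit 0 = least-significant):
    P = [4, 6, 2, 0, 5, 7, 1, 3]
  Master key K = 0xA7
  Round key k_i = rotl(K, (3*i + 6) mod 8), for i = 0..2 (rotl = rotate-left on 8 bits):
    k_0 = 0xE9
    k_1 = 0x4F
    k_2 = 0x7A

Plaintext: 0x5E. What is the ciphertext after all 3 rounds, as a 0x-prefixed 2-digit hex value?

0xCE

s_0 = plaintext = 0x5E
s_1 = Round(s_0, k_0) = 0xD2
s_2 = Round(s_1, k_1) = 0x6D
s_3 = Round(s_2, k_2) = 0xCE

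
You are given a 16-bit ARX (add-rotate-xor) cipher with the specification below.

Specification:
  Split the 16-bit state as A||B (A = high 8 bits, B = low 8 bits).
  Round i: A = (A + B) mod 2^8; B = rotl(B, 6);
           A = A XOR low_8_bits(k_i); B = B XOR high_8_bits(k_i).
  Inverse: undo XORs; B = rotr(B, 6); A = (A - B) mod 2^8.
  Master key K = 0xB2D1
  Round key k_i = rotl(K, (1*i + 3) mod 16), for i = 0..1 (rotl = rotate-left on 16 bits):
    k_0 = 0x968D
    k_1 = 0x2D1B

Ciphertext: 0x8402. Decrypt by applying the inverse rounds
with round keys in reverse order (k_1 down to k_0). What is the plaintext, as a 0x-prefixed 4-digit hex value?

0xC6A8

s_0 = ciphertext = 0x8402
s_1 = InvRound(s_0, k_1) = 0xE3BC
s_2 = InvRound(s_1, k_0) = 0xC6A8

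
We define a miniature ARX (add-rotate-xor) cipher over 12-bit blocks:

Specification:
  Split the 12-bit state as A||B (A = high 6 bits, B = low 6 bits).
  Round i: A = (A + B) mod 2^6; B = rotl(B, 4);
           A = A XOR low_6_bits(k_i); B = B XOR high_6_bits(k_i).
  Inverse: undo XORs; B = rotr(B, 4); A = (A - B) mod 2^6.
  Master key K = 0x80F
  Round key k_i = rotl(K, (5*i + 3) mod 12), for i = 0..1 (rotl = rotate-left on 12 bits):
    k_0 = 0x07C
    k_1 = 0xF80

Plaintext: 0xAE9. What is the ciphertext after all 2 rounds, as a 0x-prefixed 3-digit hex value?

0x0C8

s_0 = plaintext = 0xAE9
s_1 = Round(s_0, k_0) = 0xA1B
s_2 = Round(s_1, k_1) = 0x0C8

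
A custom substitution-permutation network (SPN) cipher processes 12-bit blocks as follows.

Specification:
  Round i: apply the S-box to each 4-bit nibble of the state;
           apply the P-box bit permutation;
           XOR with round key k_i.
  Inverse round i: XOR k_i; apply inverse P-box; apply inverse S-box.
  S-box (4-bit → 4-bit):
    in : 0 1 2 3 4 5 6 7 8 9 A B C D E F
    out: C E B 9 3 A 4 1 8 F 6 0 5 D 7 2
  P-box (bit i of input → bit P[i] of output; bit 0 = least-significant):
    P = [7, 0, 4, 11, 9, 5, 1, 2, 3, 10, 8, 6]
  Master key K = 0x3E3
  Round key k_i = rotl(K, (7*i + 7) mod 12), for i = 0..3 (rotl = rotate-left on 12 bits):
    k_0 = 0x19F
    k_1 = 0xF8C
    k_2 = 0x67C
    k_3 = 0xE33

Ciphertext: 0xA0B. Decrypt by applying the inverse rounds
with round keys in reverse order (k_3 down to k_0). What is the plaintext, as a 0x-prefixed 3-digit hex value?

0x3EC

s_0 = ciphertext = 0xA0B
s_1 = InvRound(s_0, k_3) = 0x4F6
s_2 = InvRound(s_1, k_2) = 0x7C7
s_3 = InvRound(s_2, k_1) = 0x365
s_4 = InvRound(s_3, k_0) = 0x3EC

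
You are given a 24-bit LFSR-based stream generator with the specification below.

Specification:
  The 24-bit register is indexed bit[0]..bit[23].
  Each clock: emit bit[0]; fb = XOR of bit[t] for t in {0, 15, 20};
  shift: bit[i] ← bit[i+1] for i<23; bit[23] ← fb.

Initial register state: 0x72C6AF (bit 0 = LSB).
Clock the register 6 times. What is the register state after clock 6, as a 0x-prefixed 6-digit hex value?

reg_0 = 0x72C6AF
clock 1: out=1, reg = 0xB96357
clock 2: out=1, reg = 0x5CB1AB
clock 3: out=1, reg = 0xAE58D5
clock 4: out=1, reg = 0xD72C6A
clock 5: out=0, reg = 0xEB9635
clock 6: out=1, reg = 0x75CB1A

0x75CB1A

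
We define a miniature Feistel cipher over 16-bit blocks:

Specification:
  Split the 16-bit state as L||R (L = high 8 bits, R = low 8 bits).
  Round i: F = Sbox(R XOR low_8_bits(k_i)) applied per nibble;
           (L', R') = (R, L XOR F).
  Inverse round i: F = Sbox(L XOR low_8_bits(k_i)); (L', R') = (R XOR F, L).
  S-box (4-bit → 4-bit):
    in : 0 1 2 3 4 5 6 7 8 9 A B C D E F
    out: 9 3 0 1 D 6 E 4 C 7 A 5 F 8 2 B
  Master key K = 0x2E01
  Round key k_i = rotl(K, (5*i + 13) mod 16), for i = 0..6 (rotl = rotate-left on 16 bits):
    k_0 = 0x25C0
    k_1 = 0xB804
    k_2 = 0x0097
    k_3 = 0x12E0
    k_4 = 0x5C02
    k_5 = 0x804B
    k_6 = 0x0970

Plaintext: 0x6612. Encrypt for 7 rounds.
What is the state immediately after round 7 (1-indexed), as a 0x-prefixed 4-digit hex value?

0xD49A

s_0 = plaintext = 0x6612
s_1 = Round(s_0, k_0) = 0x12E6
s_2 = Round(s_1, k_1) = 0xE632
s_3 = Round(s_2, k_2) = 0x3240
s_4 = Round(s_3, k_3) = 0x409B
s_5 = Round(s_4, k_4) = 0x9B37
s_6 = Round(s_5, k_5) = 0x37D4
s_7 = Round(s_6, k_6) = 0xD49A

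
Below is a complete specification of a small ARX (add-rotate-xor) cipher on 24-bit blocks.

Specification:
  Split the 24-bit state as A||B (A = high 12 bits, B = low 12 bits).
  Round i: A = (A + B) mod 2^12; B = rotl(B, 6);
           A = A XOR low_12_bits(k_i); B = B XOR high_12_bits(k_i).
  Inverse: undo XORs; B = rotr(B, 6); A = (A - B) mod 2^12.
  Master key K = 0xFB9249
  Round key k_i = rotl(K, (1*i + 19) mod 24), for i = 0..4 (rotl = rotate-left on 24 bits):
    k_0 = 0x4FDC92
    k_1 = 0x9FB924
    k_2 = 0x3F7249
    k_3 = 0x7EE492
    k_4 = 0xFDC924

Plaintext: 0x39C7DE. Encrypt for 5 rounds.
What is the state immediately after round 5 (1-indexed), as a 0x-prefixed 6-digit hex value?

s_0 = plaintext = 0x39C7DE
s_1 = Round(s_0, k_0) = 0x7E8362
s_2 = Round(s_1, k_1) = 0x26E176
s_3 = Round(s_2, k_2) = 0x1ADE72
s_4 = Round(s_3, k_3) = 0x48DB57
s_5 = Round(s_4, k_4) = 0x6C0A31

0x6C0A31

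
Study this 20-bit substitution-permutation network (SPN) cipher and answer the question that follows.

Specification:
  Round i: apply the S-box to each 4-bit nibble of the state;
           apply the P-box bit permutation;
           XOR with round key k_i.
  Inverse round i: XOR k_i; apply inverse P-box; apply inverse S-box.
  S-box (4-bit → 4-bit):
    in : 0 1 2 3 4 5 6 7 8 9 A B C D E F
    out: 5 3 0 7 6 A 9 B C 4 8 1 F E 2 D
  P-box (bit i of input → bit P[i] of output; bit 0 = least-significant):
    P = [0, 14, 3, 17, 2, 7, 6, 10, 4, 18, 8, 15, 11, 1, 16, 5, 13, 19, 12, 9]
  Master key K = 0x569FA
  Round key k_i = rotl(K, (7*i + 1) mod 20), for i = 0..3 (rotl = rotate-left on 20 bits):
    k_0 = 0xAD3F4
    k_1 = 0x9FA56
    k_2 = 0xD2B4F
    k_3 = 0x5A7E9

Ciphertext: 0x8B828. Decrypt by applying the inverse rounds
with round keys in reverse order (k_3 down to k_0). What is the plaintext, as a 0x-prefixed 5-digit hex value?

0x10486

s_0 = ciphertext = 0x8B828
s_1 = InvRound(s_0, k_3) = 0xD04DB
s_2 = InvRound(s_1, k_2) = 0x6B072
s_3 = InvRound(s_2, k_1) = 0x5FEB5
s_4 = InvRound(s_3, k_0) = 0x10486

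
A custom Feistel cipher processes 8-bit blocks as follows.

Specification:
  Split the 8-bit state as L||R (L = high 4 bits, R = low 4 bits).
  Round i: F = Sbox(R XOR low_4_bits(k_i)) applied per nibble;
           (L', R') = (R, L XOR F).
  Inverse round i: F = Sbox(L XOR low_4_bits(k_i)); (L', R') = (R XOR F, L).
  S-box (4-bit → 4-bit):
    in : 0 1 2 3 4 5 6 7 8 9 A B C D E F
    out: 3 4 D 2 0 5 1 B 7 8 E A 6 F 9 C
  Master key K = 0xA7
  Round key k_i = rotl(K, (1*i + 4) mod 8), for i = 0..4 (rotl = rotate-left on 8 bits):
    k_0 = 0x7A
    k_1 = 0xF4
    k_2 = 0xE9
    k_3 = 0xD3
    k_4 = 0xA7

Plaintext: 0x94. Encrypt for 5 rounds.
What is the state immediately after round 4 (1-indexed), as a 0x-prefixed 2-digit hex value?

0xF2

s_0 = plaintext = 0x94
s_1 = Round(s_0, k_0) = 0x40
s_2 = Round(s_1, k_1) = 0x04
s_3 = Round(s_2, k_2) = 0x4F
s_4 = Round(s_3, k_3) = 0xF2
s_5 = Round(s_4, k_4) = 0x2A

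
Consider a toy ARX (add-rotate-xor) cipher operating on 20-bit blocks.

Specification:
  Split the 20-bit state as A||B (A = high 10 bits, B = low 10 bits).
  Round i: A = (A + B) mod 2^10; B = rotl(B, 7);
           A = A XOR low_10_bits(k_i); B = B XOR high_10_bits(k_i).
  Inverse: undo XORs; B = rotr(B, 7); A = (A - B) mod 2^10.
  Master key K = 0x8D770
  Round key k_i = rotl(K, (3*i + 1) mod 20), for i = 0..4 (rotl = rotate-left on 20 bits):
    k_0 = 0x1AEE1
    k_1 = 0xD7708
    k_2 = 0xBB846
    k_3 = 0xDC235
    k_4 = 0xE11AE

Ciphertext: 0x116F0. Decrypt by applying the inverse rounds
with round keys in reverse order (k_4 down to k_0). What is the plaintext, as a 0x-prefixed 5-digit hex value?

s_0 = ciphertext = 0x116F0
s_1 = InvRound(s_0, k_4) = 0x927A2
s_2 = InvRound(s_1, k_3) = 0x7AE91
s_3 = InvRound(s_2, k_2) = 0x6D7F8
s_4 = InvRound(s_3, k_1) = 0x65129
s_5 = InvRound(s_4, k_0) = 0x58E12

0x58E12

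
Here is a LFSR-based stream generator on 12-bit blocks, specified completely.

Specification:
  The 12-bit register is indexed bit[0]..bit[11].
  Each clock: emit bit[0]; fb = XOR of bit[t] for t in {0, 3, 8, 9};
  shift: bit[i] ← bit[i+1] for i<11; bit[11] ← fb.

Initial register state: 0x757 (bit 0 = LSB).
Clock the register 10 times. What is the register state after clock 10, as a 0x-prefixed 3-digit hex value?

reg_0 = 0x757
clock 1: out=1, reg = 0xBAB
clock 2: out=1, reg = 0x5D5
clock 3: out=1, reg = 0x2EA
clock 4: out=0, reg = 0x175
clock 5: out=1, reg = 0x0BA
clock 6: out=0, reg = 0x85D
clock 7: out=1, reg = 0x42E
clock 8: out=0, reg = 0xA17
clock 9: out=1, reg = 0x50B
clock 10: out=1, reg = 0xA85

0xA85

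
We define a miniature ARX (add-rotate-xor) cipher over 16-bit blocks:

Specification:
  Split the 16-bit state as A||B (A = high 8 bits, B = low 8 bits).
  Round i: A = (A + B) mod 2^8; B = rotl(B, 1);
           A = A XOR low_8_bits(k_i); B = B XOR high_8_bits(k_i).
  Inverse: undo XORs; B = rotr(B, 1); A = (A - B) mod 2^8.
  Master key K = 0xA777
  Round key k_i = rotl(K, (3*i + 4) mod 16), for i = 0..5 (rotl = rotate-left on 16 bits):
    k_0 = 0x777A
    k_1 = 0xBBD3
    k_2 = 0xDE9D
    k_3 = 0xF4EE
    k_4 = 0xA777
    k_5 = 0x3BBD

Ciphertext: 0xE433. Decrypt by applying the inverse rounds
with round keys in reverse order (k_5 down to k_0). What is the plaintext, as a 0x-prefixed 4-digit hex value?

0x15DC

s_0 = ciphertext = 0xE433
s_1 = InvRound(s_0, k_5) = 0x5504
s_2 = InvRound(s_1, k_4) = 0x51D1
s_3 = InvRound(s_2, k_3) = 0x2D92
s_4 = InvRound(s_3, k_2) = 0x8A26
s_5 = InvRound(s_4, k_1) = 0x8BCE
s_6 = InvRound(s_5, k_0) = 0x15DC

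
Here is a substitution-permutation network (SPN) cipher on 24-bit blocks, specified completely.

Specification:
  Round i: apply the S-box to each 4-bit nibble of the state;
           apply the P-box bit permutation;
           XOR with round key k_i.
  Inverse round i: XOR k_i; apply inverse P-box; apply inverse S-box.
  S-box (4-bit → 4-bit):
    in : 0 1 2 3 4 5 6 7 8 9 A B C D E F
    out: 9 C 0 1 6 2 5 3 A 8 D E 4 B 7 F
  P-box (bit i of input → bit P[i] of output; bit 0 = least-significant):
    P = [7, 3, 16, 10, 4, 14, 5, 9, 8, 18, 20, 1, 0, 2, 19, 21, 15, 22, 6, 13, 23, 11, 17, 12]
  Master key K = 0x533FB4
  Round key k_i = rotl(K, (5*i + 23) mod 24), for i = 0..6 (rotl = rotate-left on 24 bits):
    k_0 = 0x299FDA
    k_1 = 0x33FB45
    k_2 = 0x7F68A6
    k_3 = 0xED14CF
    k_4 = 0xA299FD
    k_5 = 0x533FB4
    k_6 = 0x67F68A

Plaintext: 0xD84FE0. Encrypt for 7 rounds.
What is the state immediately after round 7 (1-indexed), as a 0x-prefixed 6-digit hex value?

s_0 = plaintext = 0xD84FE0
s_1 = Round(s_0, k_0) = 0xF5E26C
s_2 = Round(s_1, k_1) = 0xF8E370
s_3 = Round(s_2, k_2) = 0xB51533
s_4 = Round(s_3, k_3) = 0x830C5F
s_5 = Round(s_4, k_4) = 0x934574
s_6 = Round(s_5, k_5) = 0x5EEFA8
s_7 = Round(s_6, k_6) = 0x3B79F5

0x3B79F5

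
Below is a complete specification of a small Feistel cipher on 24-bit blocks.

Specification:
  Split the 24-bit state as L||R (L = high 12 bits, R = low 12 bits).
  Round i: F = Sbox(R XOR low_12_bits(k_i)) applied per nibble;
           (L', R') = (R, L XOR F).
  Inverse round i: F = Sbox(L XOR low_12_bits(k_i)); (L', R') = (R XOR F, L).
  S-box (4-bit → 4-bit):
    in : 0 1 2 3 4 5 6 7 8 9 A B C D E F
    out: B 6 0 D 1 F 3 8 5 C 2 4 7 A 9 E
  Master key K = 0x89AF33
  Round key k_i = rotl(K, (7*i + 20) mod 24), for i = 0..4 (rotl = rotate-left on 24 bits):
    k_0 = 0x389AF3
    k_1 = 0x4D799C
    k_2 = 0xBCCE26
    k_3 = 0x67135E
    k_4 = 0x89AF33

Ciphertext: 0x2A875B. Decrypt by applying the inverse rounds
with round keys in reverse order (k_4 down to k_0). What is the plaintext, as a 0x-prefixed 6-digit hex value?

s_0 = ciphertext = 0x2A875B
s_1 = InvRound(s_0, k_4) = 0xD9F2A8
s_2 = InvRound(s_1, k_3) = 0xBDED9F
s_3 = InvRound(s_2, k_2) = 0x27ABDE
s_4 = InvRound(s_3, k_1) = 0xF4D27A
s_5 = InvRound(s_4, k_0) = 0xD33F4D

0xD33F4D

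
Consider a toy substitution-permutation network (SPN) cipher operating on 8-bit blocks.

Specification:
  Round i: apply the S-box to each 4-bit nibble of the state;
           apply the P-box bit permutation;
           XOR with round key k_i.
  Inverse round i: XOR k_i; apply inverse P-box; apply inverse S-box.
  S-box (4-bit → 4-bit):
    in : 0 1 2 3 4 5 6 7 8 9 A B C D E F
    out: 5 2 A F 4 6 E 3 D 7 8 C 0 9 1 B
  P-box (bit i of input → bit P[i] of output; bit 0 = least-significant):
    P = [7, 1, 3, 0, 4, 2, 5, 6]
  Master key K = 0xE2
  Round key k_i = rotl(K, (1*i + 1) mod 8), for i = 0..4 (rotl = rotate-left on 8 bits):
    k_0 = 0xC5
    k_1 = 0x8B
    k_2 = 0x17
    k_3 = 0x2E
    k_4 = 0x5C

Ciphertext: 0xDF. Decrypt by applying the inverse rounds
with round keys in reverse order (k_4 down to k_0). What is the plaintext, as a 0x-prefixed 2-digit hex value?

0xB1

s_0 = ciphertext = 0xDF
s_1 = InvRound(s_0, k_4) = 0xCF
s_2 = InvRound(s_1, k_3) = 0xBD
s_3 = InvRound(s_2, k_2) = 0x49
s_4 = InvRound(s_3, k_1) = 0xA7
s_5 = InvRound(s_4, k_0) = 0xB1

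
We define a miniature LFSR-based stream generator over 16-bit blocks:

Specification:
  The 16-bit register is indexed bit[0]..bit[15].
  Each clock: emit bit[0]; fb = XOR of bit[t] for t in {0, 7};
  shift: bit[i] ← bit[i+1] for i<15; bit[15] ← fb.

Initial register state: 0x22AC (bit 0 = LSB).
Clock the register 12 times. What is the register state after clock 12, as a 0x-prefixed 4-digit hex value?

0x0E92

reg_0 = 0x22AC
clock 1: out=0, reg = 0x9156
clock 2: out=0, reg = 0x48AB
clock 3: out=1, reg = 0x2455
clock 4: out=1, reg = 0x922A
clock 5: out=0, reg = 0x4915
clock 6: out=1, reg = 0xA48A
clock 7: out=0, reg = 0xD245
clock 8: out=1, reg = 0xE922
clock 9: out=0, reg = 0x7491
clock 10: out=1, reg = 0x3A48
clock 11: out=0, reg = 0x1D24
clock 12: out=0, reg = 0x0E92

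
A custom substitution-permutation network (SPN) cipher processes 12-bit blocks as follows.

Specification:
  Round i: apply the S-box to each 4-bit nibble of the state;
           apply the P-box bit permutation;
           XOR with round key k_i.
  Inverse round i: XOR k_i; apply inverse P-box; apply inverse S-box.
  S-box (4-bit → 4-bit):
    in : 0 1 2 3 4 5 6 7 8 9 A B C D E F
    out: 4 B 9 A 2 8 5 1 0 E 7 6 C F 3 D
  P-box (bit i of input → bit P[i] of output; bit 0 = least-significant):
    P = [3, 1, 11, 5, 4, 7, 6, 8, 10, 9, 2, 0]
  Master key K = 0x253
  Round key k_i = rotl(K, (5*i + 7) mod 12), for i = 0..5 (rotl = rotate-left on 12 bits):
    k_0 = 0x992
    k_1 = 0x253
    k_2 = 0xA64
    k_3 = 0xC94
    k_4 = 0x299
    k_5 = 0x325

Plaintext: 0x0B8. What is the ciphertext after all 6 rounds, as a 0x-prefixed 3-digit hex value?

s_0 = plaintext = 0x0B8
s_1 = Round(s_0, k_0) = 0x956
s_2 = Round(s_1, k_1) = 0x95E
s_3 = Round(s_2, k_2) = 0x96B
s_4 = Round(s_3, k_3) = 0x6C3
s_5 = Round(s_4, k_4) = 0x7FF
s_6 = Round(s_5, k_5) = 0xE5D

0xE5D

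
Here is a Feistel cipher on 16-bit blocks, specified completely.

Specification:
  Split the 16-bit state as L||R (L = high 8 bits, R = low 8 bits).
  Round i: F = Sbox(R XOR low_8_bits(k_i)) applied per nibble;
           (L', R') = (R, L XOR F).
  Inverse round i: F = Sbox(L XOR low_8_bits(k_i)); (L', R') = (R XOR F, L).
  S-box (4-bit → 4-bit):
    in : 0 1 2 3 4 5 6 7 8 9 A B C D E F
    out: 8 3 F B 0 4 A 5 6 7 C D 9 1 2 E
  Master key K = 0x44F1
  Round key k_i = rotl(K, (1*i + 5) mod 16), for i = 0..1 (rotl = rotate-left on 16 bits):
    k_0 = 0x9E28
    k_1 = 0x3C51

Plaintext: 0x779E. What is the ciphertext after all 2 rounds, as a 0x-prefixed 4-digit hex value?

0xAD77

s_0 = plaintext = 0x779E
s_1 = Round(s_0, k_0) = 0x9EAD
s_2 = Round(s_1, k_1) = 0xAD77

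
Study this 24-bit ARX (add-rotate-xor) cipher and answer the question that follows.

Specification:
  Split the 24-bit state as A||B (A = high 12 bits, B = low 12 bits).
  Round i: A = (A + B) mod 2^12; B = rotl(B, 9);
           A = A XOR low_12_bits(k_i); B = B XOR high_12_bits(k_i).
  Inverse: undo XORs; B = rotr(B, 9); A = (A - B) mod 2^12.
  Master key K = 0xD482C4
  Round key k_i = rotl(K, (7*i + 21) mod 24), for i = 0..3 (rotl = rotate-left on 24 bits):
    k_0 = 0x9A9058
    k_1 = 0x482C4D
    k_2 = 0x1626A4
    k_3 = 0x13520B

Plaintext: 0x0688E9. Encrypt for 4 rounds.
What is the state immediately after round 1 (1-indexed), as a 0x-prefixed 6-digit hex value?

0x909AB4

s_0 = plaintext = 0x0688E9
s_1 = Round(s_0, k_0) = 0x909AB4
s_2 = Round(s_1, k_1) = 0xFF0DD4
s_3 = Round(s_2, k_2) = 0xB608D8
s_4 = Round(s_3, k_3) = 0x63302E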